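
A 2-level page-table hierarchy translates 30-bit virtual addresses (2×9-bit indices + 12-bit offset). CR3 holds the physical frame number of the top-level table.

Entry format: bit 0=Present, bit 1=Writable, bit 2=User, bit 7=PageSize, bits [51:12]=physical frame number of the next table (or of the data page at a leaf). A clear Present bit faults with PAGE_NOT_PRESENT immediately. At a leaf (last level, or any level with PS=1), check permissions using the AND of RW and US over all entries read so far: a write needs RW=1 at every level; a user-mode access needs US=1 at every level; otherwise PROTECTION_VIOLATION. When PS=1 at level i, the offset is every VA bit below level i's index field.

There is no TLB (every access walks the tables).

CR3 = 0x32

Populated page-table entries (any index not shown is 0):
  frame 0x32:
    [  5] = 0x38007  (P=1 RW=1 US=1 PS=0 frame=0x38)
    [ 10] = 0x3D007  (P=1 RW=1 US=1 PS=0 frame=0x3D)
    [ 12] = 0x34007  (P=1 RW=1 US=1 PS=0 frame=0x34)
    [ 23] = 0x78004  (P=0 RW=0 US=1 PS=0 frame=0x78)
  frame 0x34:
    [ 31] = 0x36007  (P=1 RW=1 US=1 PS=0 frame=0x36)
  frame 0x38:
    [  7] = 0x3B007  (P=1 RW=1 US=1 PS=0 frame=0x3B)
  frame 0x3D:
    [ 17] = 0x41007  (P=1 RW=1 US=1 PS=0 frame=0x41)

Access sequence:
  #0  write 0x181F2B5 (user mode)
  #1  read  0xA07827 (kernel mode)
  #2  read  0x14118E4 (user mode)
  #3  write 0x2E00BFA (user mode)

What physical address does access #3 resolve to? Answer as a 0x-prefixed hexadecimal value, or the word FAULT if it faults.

Per-access translation:
#0 VA=0x181F2B5 (w,user):
  [0] read 0x32 idx=12: raw=0x34007 flags P=1 W=1 U=1 S=0
  [1] read 0x34 idx=31: raw=0x36007 flags P=1 W=1 U=1 S=0
  → PA=0x362B5  (2 entries read)
#1 VA=0xA07827 (r,kernel):
  [0] read 0x32 idx=5: raw=0x38007 flags P=1 W=1 U=1 S=0
  [1] read 0x38 idx=7: raw=0x3B007 flags P=1 W=1 U=1 S=0
  → PA=0x3B827  (2 entries read)
#2 VA=0x14118E4 (r,user):
  [0] read 0x32 idx=10: raw=0x3D007 flags P=1 W=1 U=1 S=0
  [1] read 0x3D idx=17: raw=0x41007 flags P=1 W=1 U=1 S=0
  → PA=0x418E4  (2 entries read)
#3 VA=0x2E00BFA (w,user):
  [0] read 0x32 idx=23: raw=0x78004 flags P=0 W=0 U=1 S=0
  → PAGE_NOT_PRESENT  (1 entries read)

Access #3 PA: FAULT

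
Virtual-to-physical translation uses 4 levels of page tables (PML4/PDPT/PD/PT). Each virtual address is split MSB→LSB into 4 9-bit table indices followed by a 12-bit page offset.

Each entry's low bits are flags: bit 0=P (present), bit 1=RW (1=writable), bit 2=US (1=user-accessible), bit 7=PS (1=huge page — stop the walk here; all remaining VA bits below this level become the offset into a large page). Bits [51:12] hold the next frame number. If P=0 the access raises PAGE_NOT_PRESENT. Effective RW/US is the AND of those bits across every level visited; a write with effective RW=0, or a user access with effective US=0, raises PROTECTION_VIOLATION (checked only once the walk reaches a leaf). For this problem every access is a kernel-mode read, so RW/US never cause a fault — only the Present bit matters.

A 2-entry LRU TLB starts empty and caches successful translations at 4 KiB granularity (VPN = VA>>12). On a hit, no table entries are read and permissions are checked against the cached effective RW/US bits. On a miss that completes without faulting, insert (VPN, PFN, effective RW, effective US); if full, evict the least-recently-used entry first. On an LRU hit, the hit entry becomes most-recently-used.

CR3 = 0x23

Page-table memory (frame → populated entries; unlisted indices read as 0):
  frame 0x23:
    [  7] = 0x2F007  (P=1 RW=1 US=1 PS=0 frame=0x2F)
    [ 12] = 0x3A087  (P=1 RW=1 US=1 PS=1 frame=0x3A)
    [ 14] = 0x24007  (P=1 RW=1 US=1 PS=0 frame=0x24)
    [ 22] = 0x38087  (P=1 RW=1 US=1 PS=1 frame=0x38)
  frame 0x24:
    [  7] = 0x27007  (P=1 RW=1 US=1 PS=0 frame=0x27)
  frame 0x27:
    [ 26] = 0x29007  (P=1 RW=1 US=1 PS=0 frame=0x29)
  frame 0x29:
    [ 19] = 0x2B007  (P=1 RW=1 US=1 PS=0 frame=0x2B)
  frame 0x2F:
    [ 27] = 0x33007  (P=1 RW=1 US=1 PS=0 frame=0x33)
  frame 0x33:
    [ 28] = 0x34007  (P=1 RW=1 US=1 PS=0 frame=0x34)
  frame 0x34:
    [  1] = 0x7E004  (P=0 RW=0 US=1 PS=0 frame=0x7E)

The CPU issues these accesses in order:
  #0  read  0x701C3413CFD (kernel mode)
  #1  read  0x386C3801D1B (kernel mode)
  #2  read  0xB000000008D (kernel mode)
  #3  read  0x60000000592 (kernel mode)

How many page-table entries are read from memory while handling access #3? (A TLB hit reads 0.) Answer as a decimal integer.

Per-access translation:
#0 VA=0x701C3413CFD (r,kernel):
  lvl0: tbl 0x23, slot 14 ⇒ 0x24007 (P1/RW1/US1/PS0)
  lvl1: tbl 0x24, slot 7 ⇒ 0x27007 (P1/RW1/US1/PS0)
  lvl2: tbl 0x27, slot 26 ⇒ 0x29007 (P1/RW1/US1/PS0)
  lvl3: tbl 0x29, slot 19 ⇒ 0x2B007 (P1/RW1/US1/PS0)
  ⇒ phys 0x2BCFD  [4 reads]
#1 VA=0x386C3801D1B (r,kernel):
  lvl0: tbl 0x23, slot 7 ⇒ 0x2F007 (P1/RW1/US1/PS0)
  lvl1: tbl 0x2F, slot 27 ⇒ 0x33007 (P1/RW1/US1/PS0)
  lvl2: tbl 0x33, slot 28 ⇒ 0x34007 (P1/RW1/US1/PS0)
  lvl3: tbl 0x34, slot 1 ⇒ 0x7E004 (P0/RW0/US1/PS0)
  ⇒ fault: PAGE_NOT_PRESENT  — 4 lookups
#2 VA=0xB000000008D (r,kernel):
  lvl0: tbl 0x23, slot 22 ⇒ 0x38087 (P1/RW1/US1/PS1)
  ⇒ phys 0x3808D (huge @L0)  [1 reads]
#3 VA=0x60000000592 (r,kernel):
  lvl0: tbl 0x23, slot 12 ⇒ 0x3A087 (P1/RW1/US1/PS1)
  ⇒ phys 0x3A592 (huge @L0)  [1 reads]

Entries read for #3: 1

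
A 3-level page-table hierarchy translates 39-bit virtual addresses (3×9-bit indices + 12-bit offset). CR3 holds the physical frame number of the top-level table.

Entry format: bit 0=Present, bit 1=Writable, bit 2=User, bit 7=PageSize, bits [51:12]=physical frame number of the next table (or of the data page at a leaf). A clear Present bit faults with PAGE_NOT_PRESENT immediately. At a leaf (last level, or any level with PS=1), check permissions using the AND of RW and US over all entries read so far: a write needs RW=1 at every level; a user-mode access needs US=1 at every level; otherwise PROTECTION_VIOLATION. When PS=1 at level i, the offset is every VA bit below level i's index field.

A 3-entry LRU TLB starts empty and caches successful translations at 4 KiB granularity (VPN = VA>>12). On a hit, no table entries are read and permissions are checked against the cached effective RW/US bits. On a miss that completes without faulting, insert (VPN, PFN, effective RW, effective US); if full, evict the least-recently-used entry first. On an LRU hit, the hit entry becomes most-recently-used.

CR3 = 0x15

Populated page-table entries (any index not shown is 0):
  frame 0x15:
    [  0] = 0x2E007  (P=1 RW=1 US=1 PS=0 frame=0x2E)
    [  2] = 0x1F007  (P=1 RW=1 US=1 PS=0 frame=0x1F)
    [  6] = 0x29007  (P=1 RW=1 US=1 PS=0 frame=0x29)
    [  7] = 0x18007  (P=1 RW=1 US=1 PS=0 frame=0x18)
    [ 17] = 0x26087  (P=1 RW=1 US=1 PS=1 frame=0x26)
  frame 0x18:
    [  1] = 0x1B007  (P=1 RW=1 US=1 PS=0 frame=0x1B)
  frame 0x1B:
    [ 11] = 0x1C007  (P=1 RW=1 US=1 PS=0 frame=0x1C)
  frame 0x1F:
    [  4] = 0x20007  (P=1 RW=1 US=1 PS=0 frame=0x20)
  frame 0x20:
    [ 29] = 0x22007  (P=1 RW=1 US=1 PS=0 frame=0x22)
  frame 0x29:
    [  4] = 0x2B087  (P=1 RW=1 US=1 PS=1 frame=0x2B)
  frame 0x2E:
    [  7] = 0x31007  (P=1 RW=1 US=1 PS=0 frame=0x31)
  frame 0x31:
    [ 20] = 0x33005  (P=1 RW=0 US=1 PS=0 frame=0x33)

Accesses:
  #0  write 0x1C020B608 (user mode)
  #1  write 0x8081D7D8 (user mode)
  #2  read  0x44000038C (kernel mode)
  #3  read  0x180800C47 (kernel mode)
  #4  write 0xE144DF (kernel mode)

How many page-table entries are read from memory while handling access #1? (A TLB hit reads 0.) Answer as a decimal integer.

Trace:
#0 VA=0x1C020B608 (w,user):
  L0 @0x15[7] → 0x18007  P=1,RW=1,US=1,PS=0
  L1 @0x18[1] → 0x1B007  P=1,RW=1,US=1,PS=0
  L2 @0x1B[11] → 0x1C007  P=1,RW=1,US=1,PS=0
  ✓ 0x1C608  — 3 lookups
#1 VA=0x8081D7D8 (w,user):
  L0 @0x15[2] → 0x1F007  P=1,RW=1,US=1,PS=0
  L1 @0x1F[4] → 0x20007  P=1,RW=1,US=1,PS=0
  L2 @0x20[29] → 0x22007  P=1,RW=1,US=1,PS=0
  ✓ 0x227D8  — 3 lookups
#2 VA=0x44000038C (r,kernel):
  L0 @0x15[17] → 0x26087  P=1,RW=1,US=1,PS=1
  ✓ 0x2638C (huge @L0)  — 1 lookups
#3 VA=0x180800C47 (r,kernel):
  L0 @0x15[6] → 0x29007  P=1,RW=1,US=1,PS=0
  L1 @0x29[4] → 0x2B087  P=1,RW=1,US=1,PS=1
  ✓ 0x2BC47 (huge @L1)  — 2 lookups
#4 VA=0xE144DF (w,kernel):
  L0 @0x15[0] → 0x2E007  P=1,RW=1,US=1,PS=0
  L1 @0x2E[7] → 0x31007  P=1,RW=1,US=1,PS=0
  L2 @0x31[20] → 0x33005  P=1,RW=0,US=1,PS=0
  → PROTECTION_VIOLATION  (3 entries read)

Entries read for #1: 3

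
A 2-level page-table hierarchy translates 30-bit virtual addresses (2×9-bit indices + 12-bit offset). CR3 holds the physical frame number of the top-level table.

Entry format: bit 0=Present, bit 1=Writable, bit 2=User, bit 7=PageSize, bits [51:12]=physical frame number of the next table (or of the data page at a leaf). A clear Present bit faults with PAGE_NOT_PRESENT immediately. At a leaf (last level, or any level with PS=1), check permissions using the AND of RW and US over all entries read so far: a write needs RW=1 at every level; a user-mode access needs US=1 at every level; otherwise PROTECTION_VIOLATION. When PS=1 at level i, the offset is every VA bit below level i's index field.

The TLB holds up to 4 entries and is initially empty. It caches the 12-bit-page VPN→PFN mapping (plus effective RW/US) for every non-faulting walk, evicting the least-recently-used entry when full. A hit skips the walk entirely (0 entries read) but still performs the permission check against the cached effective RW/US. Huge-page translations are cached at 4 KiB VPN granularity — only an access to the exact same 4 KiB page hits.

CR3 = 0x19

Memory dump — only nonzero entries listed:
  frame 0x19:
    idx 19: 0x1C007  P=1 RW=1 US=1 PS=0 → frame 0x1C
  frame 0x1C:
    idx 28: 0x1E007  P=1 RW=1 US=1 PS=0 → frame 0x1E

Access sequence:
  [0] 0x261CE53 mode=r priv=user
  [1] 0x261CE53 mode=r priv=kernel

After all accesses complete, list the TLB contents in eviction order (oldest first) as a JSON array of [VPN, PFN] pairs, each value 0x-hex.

Per-access translation:
#0 VA=0x261CE53 (r,user):
  L0: frame=0x19 idx=19 entry=0x1C007 [P=1 RW=1 US=1 PS=0]
  L1: frame=0x1C idx=28 entry=0x1E007 [P=1 RW=1 US=1 PS=0]
  → PA=0x1EE53  (2 entries read)
#1 VA=0x261CE53 (r,kernel):
  TLB hit vpn=0x261C → PA=0x1EE53

TLB: [["0x261C", "0x1E"]]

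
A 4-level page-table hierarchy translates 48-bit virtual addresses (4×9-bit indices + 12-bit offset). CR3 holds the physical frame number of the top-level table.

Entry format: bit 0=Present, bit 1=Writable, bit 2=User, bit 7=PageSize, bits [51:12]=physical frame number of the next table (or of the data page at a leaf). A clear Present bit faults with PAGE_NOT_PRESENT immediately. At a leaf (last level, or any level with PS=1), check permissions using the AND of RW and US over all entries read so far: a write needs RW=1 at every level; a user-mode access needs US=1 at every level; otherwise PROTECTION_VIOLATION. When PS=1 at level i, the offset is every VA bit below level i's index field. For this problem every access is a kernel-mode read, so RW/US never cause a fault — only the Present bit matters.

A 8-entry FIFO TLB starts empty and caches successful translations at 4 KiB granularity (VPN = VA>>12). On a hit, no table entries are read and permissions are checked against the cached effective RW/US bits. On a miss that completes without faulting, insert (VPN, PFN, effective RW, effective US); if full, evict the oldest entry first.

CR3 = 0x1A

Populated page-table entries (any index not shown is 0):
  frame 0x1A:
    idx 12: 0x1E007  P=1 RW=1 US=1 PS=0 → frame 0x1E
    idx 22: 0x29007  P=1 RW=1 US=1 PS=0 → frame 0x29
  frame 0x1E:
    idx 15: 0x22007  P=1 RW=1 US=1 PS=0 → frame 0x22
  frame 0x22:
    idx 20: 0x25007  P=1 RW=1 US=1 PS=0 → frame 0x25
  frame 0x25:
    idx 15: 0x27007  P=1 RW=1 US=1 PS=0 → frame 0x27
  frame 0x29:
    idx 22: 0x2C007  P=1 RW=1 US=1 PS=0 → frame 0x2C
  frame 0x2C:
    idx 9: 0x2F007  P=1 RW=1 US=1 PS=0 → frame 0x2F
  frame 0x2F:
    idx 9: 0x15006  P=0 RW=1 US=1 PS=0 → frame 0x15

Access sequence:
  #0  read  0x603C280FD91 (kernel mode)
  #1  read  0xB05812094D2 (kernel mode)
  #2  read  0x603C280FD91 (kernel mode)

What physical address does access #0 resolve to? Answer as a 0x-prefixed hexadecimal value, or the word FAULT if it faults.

Per-access translation:
#0 VA=0x603C280FD91 (r,kernel):
  L0 @0x1A[12] → 0x1E007  P=1,RW=1,US=1,PS=0
  L1 @0x1E[15] → 0x22007  P=1,RW=1,US=1,PS=0
  L2 @0x22[20] → 0x25007  P=1,RW=1,US=1,PS=0
  L3 @0x25[15] → 0x27007  P=1,RW=1,US=1,PS=0
  ⇒ phys 0x27D91  [4 reads]
#1 VA=0xB05812094D2 (r,kernel):
  L0 @0x1A[22] → 0x29007  P=1,RW=1,US=1,PS=0
  L1 @0x29[22] → 0x2C007  P=1,RW=1,US=1,PS=0
  L2 @0x2C[9] → 0x2F007  P=1,RW=1,US=1,PS=0
  L3 @0x2F[9] → 0x15006  P=0,RW=1,US=1,PS=0
  ✗ PAGE_NOT_PRESENT  [4 reads]
#2 VA=0x603C280FD91 (r,kernel):
  TLB hit vpn=0x603C280F → PA=0x27D91

Access #0 PA: 0x27D91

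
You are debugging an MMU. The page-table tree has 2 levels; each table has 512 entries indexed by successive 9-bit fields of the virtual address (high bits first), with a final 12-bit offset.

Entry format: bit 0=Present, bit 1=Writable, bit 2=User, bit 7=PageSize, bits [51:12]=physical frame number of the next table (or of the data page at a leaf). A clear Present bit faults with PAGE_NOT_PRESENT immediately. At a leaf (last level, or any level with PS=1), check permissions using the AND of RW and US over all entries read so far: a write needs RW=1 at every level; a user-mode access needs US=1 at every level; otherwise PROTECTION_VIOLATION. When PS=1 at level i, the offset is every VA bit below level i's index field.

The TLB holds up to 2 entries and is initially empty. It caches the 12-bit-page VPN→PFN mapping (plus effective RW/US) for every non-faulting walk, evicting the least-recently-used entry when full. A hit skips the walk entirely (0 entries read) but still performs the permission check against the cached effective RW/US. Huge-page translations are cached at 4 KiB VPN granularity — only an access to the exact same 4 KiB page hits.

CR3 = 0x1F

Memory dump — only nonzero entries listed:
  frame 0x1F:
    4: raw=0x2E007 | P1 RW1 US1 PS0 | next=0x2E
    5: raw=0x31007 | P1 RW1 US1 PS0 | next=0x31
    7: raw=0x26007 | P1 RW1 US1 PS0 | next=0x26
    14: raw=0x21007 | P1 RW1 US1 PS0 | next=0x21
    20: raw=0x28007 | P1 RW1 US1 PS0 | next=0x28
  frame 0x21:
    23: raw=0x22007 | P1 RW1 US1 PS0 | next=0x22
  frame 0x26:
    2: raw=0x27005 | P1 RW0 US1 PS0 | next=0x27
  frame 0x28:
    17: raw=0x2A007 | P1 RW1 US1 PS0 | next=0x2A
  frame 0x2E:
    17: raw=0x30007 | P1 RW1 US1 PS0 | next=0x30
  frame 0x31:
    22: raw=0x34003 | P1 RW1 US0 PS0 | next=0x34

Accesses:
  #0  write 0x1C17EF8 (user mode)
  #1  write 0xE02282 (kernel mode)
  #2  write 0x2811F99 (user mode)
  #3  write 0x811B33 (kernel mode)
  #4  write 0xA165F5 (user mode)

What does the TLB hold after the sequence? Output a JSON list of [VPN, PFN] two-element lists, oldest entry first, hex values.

Walk each access:
#0 VA=0x1C17EF8 (w,user):
  L0 @0x1F[14] → 0x21007  P=1,RW=1,US=1,PS=0
  L1 @0x21[23] → 0x22007  P=1,RW=1,US=1,PS=0
  ✓ 0x22EF8  — 2 lookups
#1 VA=0xE02282 (w,kernel):
  L0 @0x1F[7] → 0x26007  P=1,RW=1,US=1,PS=0
  L1 @0x26[2] → 0x27005  P=1,RW=0,US=1,PS=0
  → PROTECTION_VIOLATION  (2 entries read)
#2 VA=0x2811F99 (w,user):
  L0 @0x1F[20] → 0x28007  P=1,RW=1,US=1,PS=0
  L1 @0x28[17] → 0x2A007  P=1,RW=1,US=1,PS=0
  ✓ 0x2AF99  — 2 lookups
#3 VA=0x811B33 (w,kernel):
  L0 @0x1F[4] → 0x2E007  P=1,RW=1,US=1,PS=0
  L1 @0x2E[17] → 0x30007  P=1,RW=1,US=1,PS=0
  ✓ 0x30B33  — 2 lookups
#4 VA=0xA165F5 (w,user):
  L0 @0x1F[5] → 0x31007  P=1,RW=1,US=1,PS=0
  L1 @0x31[22] → 0x34003  P=1,RW=1,US=0,PS=0
  → PROTECTION_VIOLATION  (2 entries read)

TLB: [["0x2811", "0x2A"], ["0x811", "0x30"]]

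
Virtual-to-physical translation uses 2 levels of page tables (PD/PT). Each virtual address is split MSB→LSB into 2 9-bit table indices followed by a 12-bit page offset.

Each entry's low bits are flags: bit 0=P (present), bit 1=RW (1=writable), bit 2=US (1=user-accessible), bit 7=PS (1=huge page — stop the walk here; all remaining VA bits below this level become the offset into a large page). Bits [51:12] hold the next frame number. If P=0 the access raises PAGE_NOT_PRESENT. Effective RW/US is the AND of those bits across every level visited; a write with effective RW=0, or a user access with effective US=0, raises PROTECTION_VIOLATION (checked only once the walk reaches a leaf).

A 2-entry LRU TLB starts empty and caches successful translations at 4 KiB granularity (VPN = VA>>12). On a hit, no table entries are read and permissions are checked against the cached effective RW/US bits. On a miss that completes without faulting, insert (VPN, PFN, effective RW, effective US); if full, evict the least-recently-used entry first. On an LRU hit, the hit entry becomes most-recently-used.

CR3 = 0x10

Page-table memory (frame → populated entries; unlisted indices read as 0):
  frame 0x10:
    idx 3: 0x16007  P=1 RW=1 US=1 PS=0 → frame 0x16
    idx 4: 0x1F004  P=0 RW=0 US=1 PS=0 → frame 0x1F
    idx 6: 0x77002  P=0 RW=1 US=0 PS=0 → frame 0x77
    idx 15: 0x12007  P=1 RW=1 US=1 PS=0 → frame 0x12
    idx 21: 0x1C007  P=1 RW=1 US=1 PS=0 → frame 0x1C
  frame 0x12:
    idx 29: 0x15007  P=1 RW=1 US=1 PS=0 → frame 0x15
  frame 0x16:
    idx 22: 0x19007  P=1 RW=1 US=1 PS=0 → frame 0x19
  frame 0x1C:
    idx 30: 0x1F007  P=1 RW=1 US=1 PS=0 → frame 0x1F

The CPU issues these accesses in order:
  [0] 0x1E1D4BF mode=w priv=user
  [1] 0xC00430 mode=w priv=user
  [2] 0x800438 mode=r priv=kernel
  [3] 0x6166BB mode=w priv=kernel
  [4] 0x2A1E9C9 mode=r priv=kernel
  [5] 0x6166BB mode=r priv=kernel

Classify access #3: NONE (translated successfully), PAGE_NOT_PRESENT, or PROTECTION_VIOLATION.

Trace:
#0 VA=0x1E1D4BF (w,user):
  [0] read 0x10 idx=15: raw=0x12007 flags P=1 W=1 U=1 S=0
  [1] read 0x12 idx=29: raw=0x15007 flags P=1 W=1 U=1 S=0
  → PA=0x154BF  (2 entries read)
#1 VA=0xC00430 (w,user):
  [0] read 0x10 idx=6: raw=0x77002 flags P=0 W=1 U=0 S=0
  ✗ PAGE_NOT_PRESENT  [1 reads]
#2 VA=0x800438 (r,kernel):
  [0] read 0x10 idx=4: raw=0x1F004 flags P=0 W=0 U=1 S=0
  ✗ PAGE_NOT_PRESENT  [1 reads]
#3 VA=0x6166BB (w,kernel):
  [0] read 0x10 idx=3: raw=0x16007 flags P=1 W=1 U=1 S=0
  [1] read 0x16 idx=22: raw=0x19007 flags P=1 W=1 U=1 S=0
  → PA=0x196BB  (2 entries read)
#4 VA=0x2A1E9C9 (r,kernel):
  [0] read 0x10 idx=21: raw=0x1C007 flags P=1 W=1 U=1 S=0
  [1] read 0x1C idx=30: raw=0x1F007 flags P=1 W=1 U=1 S=0
  → PA=0x1F9C9  (2 entries read)
#5 VA=0x6166BB (r,kernel):
  TLB hit vpn=0x616 → PA=0x196BB

Access #3 fault: NONE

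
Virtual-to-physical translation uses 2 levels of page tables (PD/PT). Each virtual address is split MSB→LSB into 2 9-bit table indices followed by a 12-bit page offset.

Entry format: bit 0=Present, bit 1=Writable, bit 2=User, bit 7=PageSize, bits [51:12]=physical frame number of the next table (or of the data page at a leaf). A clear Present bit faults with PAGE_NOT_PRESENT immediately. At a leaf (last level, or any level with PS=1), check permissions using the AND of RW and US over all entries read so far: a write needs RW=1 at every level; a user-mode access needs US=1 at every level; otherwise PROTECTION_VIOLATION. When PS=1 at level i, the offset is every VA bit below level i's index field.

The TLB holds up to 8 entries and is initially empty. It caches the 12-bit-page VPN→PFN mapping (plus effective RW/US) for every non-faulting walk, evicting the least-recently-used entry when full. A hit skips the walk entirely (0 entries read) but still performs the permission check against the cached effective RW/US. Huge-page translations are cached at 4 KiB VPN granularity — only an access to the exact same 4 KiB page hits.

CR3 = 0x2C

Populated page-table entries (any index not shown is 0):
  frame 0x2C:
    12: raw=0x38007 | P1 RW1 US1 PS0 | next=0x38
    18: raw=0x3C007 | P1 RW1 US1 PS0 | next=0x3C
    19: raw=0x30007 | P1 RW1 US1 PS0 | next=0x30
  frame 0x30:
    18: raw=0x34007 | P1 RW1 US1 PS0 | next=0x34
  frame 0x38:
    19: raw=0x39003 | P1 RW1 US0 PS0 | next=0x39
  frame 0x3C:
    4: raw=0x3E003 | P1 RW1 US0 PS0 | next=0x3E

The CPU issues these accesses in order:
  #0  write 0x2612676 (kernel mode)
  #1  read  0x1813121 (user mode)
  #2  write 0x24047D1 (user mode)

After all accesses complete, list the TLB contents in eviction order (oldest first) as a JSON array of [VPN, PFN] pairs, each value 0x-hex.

Per-access translation:
#0 VA=0x2612676 (w,kernel):
  L0 @0x2C[19] → 0x30007  P=1,RW=1,US=1,PS=0
  L1 @0x30[18] → 0x34007  P=1,RW=1,US=1,PS=0
  ⇒ phys 0x34676  [2 reads]
#1 VA=0x1813121 (r,user):
  L0 @0x2C[12] → 0x38007  P=1,RW=1,US=1,PS=0
  L1 @0x38[19] → 0x39003  P=1,RW=1,US=0,PS=0
  → PROTECTION_VIOLATION  (2 entries read)
#2 VA=0x24047D1 (w,user):
  L0 @0x2C[18] → 0x3C007  P=1,RW=1,US=1,PS=0
  L1 @0x3C[4] → 0x3E003  P=1,RW=1,US=0,PS=0
  → PROTECTION_VIOLATION  (2 entries read)

TLB: [["0x2612", "0x34"]]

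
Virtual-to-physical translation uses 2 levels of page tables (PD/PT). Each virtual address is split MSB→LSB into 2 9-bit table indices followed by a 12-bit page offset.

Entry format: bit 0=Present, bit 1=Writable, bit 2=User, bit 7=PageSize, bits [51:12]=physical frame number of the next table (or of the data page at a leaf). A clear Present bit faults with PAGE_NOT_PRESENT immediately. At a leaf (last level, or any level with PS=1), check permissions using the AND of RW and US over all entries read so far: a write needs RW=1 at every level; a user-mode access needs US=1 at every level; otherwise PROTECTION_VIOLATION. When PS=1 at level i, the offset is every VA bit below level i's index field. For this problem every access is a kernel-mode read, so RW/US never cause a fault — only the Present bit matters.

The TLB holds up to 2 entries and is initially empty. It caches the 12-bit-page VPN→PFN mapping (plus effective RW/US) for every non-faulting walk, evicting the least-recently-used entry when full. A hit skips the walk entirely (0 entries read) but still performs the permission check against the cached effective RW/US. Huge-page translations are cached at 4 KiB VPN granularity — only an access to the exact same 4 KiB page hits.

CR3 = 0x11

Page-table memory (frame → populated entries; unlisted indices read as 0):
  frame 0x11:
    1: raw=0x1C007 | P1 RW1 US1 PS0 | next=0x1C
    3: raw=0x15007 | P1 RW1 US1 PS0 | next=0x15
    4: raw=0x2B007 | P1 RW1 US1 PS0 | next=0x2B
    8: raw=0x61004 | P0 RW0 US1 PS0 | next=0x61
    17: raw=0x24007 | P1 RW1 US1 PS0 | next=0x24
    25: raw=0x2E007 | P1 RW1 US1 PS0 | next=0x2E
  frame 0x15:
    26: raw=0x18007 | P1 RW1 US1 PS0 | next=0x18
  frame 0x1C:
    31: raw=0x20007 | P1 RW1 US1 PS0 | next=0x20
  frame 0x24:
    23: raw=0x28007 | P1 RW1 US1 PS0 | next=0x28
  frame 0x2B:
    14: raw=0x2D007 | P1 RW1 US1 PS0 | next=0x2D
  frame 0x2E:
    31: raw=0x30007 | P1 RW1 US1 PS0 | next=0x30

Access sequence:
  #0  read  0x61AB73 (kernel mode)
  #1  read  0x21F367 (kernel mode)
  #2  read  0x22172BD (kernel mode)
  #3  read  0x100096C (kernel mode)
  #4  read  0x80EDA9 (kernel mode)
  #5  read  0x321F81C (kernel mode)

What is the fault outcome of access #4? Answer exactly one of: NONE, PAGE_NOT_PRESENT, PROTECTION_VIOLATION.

Per-access translation:
#0 VA=0x61AB73 (r,kernel):
  [0] read 0x11 idx=3: raw=0x15007 flags P=1 W=1 U=1 S=0
  [1] read 0x15 idx=26: raw=0x18007 flags P=1 W=1 U=1 S=0
  ✓ 0x18B73  — 2 lookups
#1 VA=0x21F367 (r,kernel):
  [0] read 0x11 idx=1: raw=0x1C007 flags P=1 W=1 U=1 S=0
  [1] read 0x1C idx=31: raw=0x20007 flags P=1 W=1 U=1 S=0
  ✓ 0x20367  — 2 lookups
#2 VA=0x22172BD (r,kernel):
  [0] read 0x11 idx=17: raw=0x24007 flags P=1 W=1 U=1 S=0
  [1] read 0x24 idx=23: raw=0x28007 flags P=1 W=1 U=1 S=0
  ✓ 0x282BD  — 2 lookups
#3 VA=0x100096C (r,kernel):
  [0] read 0x11 idx=8: raw=0x61004 flags P=0 W=0 U=1 S=0
  ⇒ fault: PAGE_NOT_PRESENT  — 1 lookups
#4 VA=0x80EDA9 (r,kernel):
  [0] read 0x11 idx=4: raw=0x2B007 flags P=1 W=1 U=1 S=0
  [1] read 0x2B idx=14: raw=0x2D007 flags P=1 W=1 U=1 S=0
  ✓ 0x2DDA9  — 2 lookups
#5 VA=0x321F81C (r,kernel):
  [0] read 0x11 idx=25: raw=0x2E007 flags P=1 W=1 U=1 S=0
  [1] read 0x2E idx=31: raw=0x30007 flags P=1 W=1 U=1 S=0
  ✓ 0x3081C  — 2 lookups

Access #4 fault: NONE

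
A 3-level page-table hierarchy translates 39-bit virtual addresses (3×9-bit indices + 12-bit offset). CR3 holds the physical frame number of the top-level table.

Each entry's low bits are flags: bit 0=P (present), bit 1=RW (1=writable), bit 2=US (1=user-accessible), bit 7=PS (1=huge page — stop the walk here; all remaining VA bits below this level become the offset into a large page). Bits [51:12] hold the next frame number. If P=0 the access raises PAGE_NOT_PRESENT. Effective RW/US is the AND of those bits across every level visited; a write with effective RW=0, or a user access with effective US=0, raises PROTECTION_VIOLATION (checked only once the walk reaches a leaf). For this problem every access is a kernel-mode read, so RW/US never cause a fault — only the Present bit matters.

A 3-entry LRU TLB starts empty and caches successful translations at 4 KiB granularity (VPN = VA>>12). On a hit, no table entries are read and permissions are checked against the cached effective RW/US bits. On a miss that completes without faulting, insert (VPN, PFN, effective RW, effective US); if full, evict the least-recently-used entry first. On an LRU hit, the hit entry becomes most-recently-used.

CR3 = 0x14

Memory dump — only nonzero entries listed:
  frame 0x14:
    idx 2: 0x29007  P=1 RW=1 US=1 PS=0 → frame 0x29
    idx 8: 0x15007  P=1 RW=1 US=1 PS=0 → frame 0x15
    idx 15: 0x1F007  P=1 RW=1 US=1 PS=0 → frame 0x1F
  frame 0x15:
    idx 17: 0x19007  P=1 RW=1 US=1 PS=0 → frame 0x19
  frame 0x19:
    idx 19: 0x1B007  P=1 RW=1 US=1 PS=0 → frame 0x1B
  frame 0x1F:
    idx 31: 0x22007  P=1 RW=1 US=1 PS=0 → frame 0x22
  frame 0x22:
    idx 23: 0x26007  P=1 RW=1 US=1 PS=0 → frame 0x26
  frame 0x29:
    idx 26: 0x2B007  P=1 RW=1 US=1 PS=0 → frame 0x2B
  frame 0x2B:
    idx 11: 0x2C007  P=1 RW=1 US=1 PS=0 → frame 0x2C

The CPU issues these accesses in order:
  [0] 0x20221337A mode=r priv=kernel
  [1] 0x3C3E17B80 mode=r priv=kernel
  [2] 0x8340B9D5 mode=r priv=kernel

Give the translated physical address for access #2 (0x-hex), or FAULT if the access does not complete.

Per-access translation:
#0 VA=0x20221337A (r,kernel):
  L0 @0x14[8] → 0x15007  P=1,RW=1,US=1,PS=0
  L1 @0x15[17] → 0x19007  P=1,RW=1,US=1,PS=0
  L2 @0x19[19] → 0x1B007  P=1,RW=1,US=1,PS=0
  ✓ 0x1B37A  — 3 lookups
#1 VA=0x3C3E17B80 (r,kernel):
  L0 @0x14[15] → 0x1F007  P=1,RW=1,US=1,PS=0
  L1 @0x1F[31] → 0x22007  P=1,RW=1,US=1,PS=0
  L2 @0x22[23] → 0x26007  P=1,RW=1,US=1,PS=0
  ✓ 0x26B80  — 3 lookups
#2 VA=0x8340B9D5 (r,kernel):
  L0 @0x14[2] → 0x29007  P=1,RW=1,US=1,PS=0
  L1 @0x29[26] → 0x2B007  P=1,RW=1,US=1,PS=0
  L2 @0x2B[11] → 0x2C007  P=1,RW=1,US=1,PS=0
  ✓ 0x2C9D5  — 3 lookups

Access #2 PA: 0x2C9D5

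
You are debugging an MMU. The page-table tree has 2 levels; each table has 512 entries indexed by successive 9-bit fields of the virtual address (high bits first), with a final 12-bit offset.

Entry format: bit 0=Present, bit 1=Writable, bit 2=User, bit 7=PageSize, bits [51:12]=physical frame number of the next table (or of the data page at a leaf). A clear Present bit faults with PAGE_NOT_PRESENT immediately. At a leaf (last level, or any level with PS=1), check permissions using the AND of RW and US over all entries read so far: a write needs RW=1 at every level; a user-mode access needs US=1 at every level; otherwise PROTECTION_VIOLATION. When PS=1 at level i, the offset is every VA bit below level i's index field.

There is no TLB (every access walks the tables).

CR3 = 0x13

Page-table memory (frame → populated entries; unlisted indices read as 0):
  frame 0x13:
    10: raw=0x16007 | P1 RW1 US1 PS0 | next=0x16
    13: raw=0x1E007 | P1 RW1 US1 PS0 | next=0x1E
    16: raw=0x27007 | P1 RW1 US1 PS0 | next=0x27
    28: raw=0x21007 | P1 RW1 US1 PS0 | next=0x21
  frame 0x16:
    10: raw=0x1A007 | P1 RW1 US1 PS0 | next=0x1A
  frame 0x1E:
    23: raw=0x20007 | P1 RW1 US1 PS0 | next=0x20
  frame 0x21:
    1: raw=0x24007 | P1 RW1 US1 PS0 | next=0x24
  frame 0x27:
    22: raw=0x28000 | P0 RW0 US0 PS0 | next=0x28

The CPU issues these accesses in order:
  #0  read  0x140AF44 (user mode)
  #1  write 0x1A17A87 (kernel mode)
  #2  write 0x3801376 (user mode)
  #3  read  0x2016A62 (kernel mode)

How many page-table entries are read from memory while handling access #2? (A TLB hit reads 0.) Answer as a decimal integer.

Per-access translation:
#0 VA=0x140AF44 (r,user):
  lvl0: tbl 0x13, slot 10 ⇒ 0x16007 (P1/RW1/US1/PS0)
  lvl1: tbl 0x16, slot 10 ⇒ 0x1A007 (P1/RW1/US1/PS0)
  ✓ 0x1AF44  — 2 lookups
#1 VA=0x1A17A87 (w,kernel):
  lvl0: tbl 0x13, slot 13 ⇒ 0x1E007 (P1/RW1/US1/PS0)
  lvl1: tbl 0x1E, slot 23 ⇒ 0x20007 (P1/RW1/US1/PS0)
  ✓ 0x20A87  — 2 lookups
#2 VA=0x3801376 (w,user):
  lvl0: tbl 0x13, slot 28 ⇒ 0x21007 (P1/RW1/US1/PS0)
  lvl1: tbl 0x21, slot 1 ⇒ 0x24007 (P1/RW1/US1/PS0)
  ✓ 0x24376  — 2 lookups
#3 VA=0x2016A62 (r,kernel):
  lvl0: tbl 0x13, slot 16 ⇒ 0x27007 (P1/RW1/US1/PS0)
  lvl1: tbl 0x27, slot 22 ⇒ 0x28000 (P0/RW0/US0/PS0)
  ✗ PAGE_NOT_PRESENT  [2 reads]

Entries read for #2: 2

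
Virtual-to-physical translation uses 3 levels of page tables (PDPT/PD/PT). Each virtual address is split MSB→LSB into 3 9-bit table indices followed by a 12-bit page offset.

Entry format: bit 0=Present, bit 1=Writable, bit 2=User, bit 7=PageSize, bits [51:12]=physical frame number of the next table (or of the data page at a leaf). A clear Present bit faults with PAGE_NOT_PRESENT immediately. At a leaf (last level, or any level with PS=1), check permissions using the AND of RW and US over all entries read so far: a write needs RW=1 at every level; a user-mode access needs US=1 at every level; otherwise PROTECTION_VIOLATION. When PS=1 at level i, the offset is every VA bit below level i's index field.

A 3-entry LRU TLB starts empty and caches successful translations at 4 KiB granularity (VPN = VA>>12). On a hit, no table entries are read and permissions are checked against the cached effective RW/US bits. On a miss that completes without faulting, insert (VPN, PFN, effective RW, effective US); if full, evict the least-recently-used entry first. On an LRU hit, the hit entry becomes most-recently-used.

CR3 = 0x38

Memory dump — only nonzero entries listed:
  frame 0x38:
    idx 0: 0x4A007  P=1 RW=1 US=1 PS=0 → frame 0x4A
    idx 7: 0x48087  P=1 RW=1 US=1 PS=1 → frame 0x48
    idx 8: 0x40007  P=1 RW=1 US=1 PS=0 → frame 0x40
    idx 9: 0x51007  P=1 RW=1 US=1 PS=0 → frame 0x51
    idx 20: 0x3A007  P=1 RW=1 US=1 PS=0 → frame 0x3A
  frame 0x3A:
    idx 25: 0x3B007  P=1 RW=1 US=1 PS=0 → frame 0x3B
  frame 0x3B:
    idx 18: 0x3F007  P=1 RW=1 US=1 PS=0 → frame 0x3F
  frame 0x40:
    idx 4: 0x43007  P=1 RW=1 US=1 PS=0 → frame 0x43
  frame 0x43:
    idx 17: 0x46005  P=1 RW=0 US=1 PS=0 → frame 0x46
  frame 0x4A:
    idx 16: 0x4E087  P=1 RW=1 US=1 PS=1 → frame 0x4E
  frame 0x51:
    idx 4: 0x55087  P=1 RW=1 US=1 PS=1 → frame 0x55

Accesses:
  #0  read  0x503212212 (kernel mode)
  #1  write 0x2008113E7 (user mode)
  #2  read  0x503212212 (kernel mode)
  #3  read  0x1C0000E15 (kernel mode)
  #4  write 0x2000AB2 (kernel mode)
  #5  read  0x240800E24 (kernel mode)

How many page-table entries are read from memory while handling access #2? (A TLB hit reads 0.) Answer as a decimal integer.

Trace:
#0 VA=0x503212212 (r,kernel):
  L0 @0x38[20] → 0x3A007  P=1,RW=1,US=1,PS=0
  L1 @0x3A[25] → 0x3B007  P=1,RW=1,US=1,PS=0
  L2 @0x3B[18] → 0x3F007  P=1,RW=1,US=1,PS=0
  ⇒ phys 0x3F212  [3 reads]
#1 VA=0x2008113E7 (w,user):
  L0 @0x38[8] → 0x40007  P=1,RW=1,US=1,PS=0
  L1 @0x40[4] → 0x43007  P=1,RW=1,US=1,PS=0
  L2 @0x43[17] → 0x46005  P=1,RW=0,US=1,PS=0
  ✗ PROTECTION_VIOLATION  [3 reads]
#2 VA=0x503212212 (r,kernel):
  TLB hit vpn=0x503212 → PA=0x3F212
#3 VA=0x1C0000E15 (r,kernel):
  L0 @0x38[7] → 0x48087  P=1,RW=1,US=1,PS=1
  ⇒ phys 0x48E15 (huge @L0)  [1 reads]
#4 VA=0x2000AB2 (w,kernel):
  L0 @0x38[0] → 0x4A007  P=1,RW=1,US=1,PS=0
  L1 @0x4A[16] → 0x4E087  P=1,RW=1,US=1,PS=1
  ⇒ phys 0x4EAB2 (huge @L1)  [2 reads]
#5 VA=0x240800E24 (r,kernel):
  L0 @0x38[9] → 0x51007  P=1,RW=1,US=1,PS=0
  L1 @0x51[4] → 0x55087  P=1,RW=1,US=1,PS=1
  ⇒ phys 0x55E24 (huge @L1)  [2 reads]

Entries read for #2: 0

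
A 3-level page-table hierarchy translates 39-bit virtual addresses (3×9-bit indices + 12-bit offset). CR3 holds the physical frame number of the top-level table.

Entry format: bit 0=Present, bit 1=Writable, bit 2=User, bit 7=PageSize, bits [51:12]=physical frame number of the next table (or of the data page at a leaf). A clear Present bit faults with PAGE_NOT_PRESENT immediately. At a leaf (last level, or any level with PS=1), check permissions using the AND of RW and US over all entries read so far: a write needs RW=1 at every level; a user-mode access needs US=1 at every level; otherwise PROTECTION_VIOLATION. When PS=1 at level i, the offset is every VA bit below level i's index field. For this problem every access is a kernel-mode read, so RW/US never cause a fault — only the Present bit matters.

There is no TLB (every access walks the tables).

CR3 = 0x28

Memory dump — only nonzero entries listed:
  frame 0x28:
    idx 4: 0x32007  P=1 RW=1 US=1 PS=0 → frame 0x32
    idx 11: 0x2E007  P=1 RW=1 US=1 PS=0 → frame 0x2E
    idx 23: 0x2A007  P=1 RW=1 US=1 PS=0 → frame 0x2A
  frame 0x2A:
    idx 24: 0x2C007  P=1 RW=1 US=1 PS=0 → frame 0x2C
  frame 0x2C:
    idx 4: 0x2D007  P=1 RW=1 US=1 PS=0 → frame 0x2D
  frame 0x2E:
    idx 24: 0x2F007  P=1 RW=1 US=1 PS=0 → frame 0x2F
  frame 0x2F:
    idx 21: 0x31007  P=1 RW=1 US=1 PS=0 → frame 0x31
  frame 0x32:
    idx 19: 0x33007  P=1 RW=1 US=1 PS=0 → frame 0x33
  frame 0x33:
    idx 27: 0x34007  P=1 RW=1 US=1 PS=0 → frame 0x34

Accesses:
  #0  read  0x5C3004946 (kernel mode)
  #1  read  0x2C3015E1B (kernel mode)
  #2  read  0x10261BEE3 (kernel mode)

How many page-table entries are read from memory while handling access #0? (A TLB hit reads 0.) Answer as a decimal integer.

Trace:
#0 VA=0x5C3004946 (r,kernel):
  [0] read 0x28 idx=23: raw=0x2A007 flags P=1 W=1 U=1 S=0
  [1] read 0x2A idx=24: raw=0x2C007 flags P=1 W=1 U=1 S=0
  [2] read 0x2C idx=4: raw=0x2D007 flags P=1 W=1 U=1 S=0
  → PA=0x2D946  (3 entries read)
#1 VA=0x2C3015E1B (r,kernel):
  [0] read 0x28 idx=11: raw=0x2E007 flags P=1 W=1 U=1 S=0
  [1] read 0x2E idx=24: raw=0x2F007 flags P=1 W=1 U=1 S=0
  [2] read 0x2F idx=21: raw=0x31007 flags P=1 W=1 U=1 S=0
  → PA=0x31E1B  (3 entries read)
#2 VA=0x10261BEE3 (r,kernel):
  [0] read 0x28 idx=4: raw=0x32007 flags P=1 W=1 U=1 S=0
  [1] read 0x32 idx=19: raw=0x33007 flags P=1 W=1 U=1 S=0
  [2] read 0x33 idx=27: raw=0x34007 flags P=1 W=1 U=1 S=0
  → PA=0x34EE3  (3 entries read)

Entries read for #0: 3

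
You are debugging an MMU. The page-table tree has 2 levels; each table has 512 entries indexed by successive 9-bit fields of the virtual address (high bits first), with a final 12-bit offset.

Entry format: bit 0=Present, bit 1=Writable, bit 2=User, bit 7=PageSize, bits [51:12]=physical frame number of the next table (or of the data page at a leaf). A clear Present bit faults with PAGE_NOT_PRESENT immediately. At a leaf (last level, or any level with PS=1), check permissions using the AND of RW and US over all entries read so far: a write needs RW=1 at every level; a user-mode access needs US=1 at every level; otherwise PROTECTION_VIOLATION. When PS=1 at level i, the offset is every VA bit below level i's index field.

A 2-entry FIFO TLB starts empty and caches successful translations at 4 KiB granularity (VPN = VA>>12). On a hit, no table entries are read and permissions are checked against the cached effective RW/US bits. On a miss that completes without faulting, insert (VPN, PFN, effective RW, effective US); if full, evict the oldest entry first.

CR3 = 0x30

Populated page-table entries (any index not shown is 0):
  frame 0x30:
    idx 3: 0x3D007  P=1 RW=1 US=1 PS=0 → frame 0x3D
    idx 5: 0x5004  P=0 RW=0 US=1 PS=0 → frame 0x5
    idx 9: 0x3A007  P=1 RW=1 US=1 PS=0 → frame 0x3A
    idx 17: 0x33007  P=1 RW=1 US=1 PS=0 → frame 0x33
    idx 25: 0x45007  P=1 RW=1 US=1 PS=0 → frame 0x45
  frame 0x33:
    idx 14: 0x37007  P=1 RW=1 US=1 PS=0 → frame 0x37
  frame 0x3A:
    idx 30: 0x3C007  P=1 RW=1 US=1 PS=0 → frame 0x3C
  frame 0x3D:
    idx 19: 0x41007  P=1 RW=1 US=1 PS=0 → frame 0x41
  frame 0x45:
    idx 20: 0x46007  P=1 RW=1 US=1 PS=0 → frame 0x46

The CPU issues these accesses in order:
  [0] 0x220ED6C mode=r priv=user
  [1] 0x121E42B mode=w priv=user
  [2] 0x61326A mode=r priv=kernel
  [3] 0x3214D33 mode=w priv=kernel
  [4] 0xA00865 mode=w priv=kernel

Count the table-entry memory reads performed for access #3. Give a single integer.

Per-access translation:
#0 VA=0x220ED6C (r,user):
  L0: frame=0x30 idx=17 entry=0x33007 [P=1 RW=1 US=1 PS=0]
  L1: frame=0x33 idx=14 entry=0x37007 [P=1 RW=1 US=1 PS=0]
  ✓ 0x37D6C  — 2 lookups
#1 VA=0x121E42B (w,user):
  L0: frame=0x30 idx=9 entry=0x3A007 [P=1 RW=1 US=1 PS=0]
  L1: frame=0x3A idx=30 entry=0x3C007 [P=1 RW=1 US=1 PS=0]
  ✓ 0x3C42B  — 2 lookups
#2 VA=0x61326A (r,kernel):
  L0: frame=0x30 idx=3 entry=0x3D007 [P=1 RW=1 US=1 PS=0]
  L1: frame=0x3D idx=19 entry=0x41007 [P=1 RW=1 US=1 PS=0]
  ✓ 0x4126A  — 2 lookups
#3 VA=0x3214D33 (w,kernel):
  L0: frame=0x30 idx=25 entry=0x45007 [P=1 RW=1 US=1 PS=0]
  L1: frame=0x45 idx=20 entry=0x46007 [P=1 RW=1 US=1 PS=0]
  ✓ 0x46D33  — 2 lookups
#4 VA=0xA00865 (w,kernel):
  L0: frame=0x30 idx=5 entry=0x5004 [P=0 RW=0 US=1 PS=0]
  → PAGE_NOT_PRESENT  (1 entries read)

Entries read for #3: 2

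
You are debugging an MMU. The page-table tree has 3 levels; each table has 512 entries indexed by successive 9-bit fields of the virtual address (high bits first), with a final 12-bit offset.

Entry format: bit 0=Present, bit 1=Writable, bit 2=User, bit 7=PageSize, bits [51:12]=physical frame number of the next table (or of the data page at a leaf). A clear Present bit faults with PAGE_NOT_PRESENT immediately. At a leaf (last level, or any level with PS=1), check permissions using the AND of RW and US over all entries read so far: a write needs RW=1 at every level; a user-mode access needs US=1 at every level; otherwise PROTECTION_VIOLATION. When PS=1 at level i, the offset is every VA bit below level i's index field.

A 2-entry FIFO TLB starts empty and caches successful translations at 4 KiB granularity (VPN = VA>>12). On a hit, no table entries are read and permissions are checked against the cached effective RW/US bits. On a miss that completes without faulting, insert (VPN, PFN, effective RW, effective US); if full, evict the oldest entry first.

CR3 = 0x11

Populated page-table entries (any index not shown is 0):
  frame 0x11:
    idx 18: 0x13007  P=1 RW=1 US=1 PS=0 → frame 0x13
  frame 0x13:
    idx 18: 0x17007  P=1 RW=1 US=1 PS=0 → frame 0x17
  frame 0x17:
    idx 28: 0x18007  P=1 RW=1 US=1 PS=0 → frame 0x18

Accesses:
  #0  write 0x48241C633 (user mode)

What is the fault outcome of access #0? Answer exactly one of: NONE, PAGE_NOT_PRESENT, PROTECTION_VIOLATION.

Per-access translation:
#0 VA=0x48241C633 (w,user):
  L0: frame=0x11 idx=18 entry=0x13007 [P=1 RW=1 US=1 PS=0]
  L1: frame=0x13 idx=18 entry=0x17007 [P=1 RW=1 US=1 PS=0]
  L2: frame=0x17 idx=28 entry=0x18007 [P=1 RW=1 US=1 PS=0]
  ✓ 0x18633  — 3 lookups

Access #0 fault: NONE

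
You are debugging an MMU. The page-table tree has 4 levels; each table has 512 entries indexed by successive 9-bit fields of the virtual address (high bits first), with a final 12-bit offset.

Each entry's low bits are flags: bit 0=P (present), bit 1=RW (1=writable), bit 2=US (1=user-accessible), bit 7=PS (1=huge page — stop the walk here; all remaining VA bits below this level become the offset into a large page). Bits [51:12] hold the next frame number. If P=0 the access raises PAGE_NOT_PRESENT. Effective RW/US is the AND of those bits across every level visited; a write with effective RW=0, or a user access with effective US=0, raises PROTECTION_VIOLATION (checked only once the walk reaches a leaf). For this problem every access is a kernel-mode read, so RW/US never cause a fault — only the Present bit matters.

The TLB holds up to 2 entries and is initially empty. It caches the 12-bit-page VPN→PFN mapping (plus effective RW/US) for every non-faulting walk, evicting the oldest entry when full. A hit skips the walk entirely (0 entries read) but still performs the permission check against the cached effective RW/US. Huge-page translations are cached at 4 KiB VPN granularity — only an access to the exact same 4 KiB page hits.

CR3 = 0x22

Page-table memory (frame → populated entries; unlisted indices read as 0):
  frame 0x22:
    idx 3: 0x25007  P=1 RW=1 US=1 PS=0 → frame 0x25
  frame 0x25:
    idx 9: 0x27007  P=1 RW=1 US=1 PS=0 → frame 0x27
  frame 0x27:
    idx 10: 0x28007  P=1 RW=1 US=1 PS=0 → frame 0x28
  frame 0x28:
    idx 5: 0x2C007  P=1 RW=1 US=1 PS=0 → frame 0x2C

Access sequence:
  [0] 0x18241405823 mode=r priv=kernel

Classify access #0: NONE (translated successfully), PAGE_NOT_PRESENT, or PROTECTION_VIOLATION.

Walk each access:
#0 VA=0x18241405823 (r,kernel):
  [0] read 0x22 idx=3: raw=0x25007 flags P=1 W=1 U=1 S=0
  [1] read 0x25 idx=9: raw=0x27007 flags P=1 W=1 U=1 S=0
  [2] read 0x27 idx=10: raw=0x28007 flags P=1 W=1 U=1 S=0
  [3] read 0x28 idx=5: raw=0x2C007 flags P=1 W=1 U=1 S=0
  ✓ 0x2C823  — 4 lookups

Access #0 fault: NONE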